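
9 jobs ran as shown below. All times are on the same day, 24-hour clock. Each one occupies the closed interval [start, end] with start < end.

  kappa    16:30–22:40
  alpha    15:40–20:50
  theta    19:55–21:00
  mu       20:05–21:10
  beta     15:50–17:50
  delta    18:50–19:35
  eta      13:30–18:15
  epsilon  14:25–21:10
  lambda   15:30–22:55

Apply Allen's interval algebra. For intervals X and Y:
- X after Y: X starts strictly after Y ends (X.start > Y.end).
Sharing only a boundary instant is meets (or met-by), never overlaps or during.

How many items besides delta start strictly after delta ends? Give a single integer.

2

Target delta = [18:50, 19:35].
alpha [15:40, 20:50] → contains → no.
beta [15:50, 17:50] → before → no.
epsilon [14:25, 21:10] → contains → no.
eta [13:30, 18:15] → before → no.
kappa [16:30, 22:40] → contains → no.
lambda [15:30, 22:55] → contains → no.
mu [20:05, 21:10] → after → counts.
theta [19:55, 21:00] → after → counts.
Total: 2.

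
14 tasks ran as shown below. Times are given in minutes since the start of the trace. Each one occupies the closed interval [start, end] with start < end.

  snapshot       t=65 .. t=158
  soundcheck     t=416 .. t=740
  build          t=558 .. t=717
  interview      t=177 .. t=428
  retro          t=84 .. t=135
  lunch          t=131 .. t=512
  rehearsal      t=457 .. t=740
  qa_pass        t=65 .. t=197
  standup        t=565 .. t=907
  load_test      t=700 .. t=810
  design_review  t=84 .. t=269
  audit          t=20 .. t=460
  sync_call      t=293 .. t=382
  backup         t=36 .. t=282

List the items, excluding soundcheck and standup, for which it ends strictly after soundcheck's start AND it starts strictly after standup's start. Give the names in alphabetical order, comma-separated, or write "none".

load_test

Conditions: its end is strictly after soundcheck's start (X.end > t=416) AND its start is strictly after standup's start (X.start > t=565).
audit: end t=460 > t=416? ✓; start t=20 > t=565? ✗ → no.
backup: end t=282 > t=416? ✗; start t=36 > t=565? ✗ → no.
build: end t=717 > t=416? ✓; start t=558 > t=565? ✗ → no.
design_review: end t=269 > t=416? ✗; start t=84 > t=565? ✗ → no.
interview: end t=428 > t=416? ✓; start t=177 > t=565? ✗ → no.
load_test: end t=810 > t=416? ✓; start t=700 > t=565? ✓ → yes.
lunch: end t=512 > t=416? ✓; start t=131 > t=565? ✗ → no.
qa_pass: end t=197 > t=416? ✗; start t=65 > t=565? ✗ → no.
rehearsal: end t=740 > t=416? ✓; start t=457 > t=565? ✗ → no.
retro: end t=135 > t=416? ✗; start t=84 > t=565? ✗ → no.
snapshot: end t=158 > t=416? ✗; start t=65 > t=565? ✗ → no.
sync_call: end t=382 > t=416? ✗; start t=293 > t=565? ✗ → no.
Result: load_test.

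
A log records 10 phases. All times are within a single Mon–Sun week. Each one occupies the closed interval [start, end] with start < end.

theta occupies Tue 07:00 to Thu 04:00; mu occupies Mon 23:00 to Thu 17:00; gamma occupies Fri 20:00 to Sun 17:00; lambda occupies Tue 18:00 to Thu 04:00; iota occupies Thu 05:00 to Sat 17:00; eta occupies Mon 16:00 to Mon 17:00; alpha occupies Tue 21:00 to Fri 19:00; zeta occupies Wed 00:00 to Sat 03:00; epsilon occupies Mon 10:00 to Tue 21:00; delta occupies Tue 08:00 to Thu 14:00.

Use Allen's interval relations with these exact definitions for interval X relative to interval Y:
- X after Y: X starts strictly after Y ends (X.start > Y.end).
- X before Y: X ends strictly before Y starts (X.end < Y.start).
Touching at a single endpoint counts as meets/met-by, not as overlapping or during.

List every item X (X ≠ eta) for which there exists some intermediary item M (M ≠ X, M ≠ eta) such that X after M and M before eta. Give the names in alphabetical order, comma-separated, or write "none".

none

Target eta = [Mon 16:00, Mon 17:00].
Intermediaries M with M before eta: none.
Union: none.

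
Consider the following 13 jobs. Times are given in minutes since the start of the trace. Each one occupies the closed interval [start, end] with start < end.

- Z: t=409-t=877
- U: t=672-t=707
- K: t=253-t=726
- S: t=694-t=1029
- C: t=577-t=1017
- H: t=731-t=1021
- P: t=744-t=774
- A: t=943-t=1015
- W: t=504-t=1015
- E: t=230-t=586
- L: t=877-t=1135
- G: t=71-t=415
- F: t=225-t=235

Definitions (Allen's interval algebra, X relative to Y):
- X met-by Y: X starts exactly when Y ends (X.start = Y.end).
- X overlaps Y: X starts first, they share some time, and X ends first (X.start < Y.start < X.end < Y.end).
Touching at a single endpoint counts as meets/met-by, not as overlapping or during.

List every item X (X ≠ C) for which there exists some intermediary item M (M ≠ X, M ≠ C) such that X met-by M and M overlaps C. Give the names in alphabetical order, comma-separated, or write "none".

Target C = [t=577, t=1017].
Intermediaries M with M overlaps C: E, K, W, Z.
Via E — items with X met-by E: none.
Via K — items with X met-by K: none.
Via W — items with X met-by W: none.
Via Z — items with X met-by Z: L.
Union: L.

L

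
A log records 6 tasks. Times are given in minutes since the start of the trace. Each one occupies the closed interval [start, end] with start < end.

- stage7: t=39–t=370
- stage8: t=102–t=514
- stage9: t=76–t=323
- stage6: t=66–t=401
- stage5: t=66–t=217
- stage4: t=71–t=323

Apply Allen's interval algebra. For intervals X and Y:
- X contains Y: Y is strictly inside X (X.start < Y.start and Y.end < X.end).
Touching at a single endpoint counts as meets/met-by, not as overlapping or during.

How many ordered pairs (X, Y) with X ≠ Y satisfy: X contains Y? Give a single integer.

Checking all 30 ordered pairs for relation 'contains'; matching pairs in alphabetical order:
(stage6, stage4): stage6 contains stage4 ✓
(stage6, stage9): stage6 contains stage9 ✓
(stage7, stage4): stage7 contains stage4 ✓
(stage7, stage5): stage7 contains stage5 ✓
(stage7, stage9): stage7 contains stage9 ✓
Count: 5.

5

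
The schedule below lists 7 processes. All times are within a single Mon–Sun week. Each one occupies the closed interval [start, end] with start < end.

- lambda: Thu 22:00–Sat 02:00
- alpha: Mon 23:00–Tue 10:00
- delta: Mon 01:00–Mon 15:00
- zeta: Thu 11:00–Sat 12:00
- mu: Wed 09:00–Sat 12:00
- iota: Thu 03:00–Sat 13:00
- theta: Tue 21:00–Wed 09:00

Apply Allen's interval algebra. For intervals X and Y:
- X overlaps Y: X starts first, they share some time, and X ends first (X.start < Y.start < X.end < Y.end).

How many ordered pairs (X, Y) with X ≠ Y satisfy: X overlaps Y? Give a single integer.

1

Checking all 42 ordered pairs for relation 'overlaps'; matching pairs in alphabetical order:
(mu, iota): mu overlaps iota ✓
Count: 1.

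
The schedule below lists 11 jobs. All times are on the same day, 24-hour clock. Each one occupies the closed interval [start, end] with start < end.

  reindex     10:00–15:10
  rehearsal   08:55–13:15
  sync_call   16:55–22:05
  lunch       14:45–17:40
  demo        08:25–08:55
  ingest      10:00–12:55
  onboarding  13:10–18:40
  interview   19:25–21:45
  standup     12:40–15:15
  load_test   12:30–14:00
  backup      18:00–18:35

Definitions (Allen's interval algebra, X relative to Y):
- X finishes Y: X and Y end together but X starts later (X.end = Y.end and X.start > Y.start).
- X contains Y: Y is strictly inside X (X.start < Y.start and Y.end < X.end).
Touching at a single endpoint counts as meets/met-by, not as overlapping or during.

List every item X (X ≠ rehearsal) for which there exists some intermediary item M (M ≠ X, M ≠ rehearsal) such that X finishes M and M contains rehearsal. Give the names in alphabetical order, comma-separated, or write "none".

none

Target rehearsal = [08:55, 13:15].
Intermediaries M with M contains rehearsal: none.
Union: none.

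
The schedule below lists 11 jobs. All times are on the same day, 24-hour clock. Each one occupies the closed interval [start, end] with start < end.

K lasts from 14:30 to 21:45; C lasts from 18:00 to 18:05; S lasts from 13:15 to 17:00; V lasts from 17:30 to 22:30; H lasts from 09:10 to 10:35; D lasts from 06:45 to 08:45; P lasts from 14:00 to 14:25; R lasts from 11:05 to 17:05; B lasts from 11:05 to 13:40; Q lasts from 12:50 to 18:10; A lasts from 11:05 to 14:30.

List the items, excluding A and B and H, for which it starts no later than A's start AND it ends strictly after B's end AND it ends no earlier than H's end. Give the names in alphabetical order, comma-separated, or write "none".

Conditions: its start is no later than A's start (X.start <= 11:05) AND its end is strictly after B's end (X.end > 13:40) AND its end is no earlier than H's end (X.end >= 10:35).
C: start 18:00 <= 11:05? ✗; end 18:05 > 13:40? ✓; end 18:05 >= 10:35? ✓ → no.
D: start 06:45 <= 11:05? ✓; end 08:45 > 13:40? ✗; end 08:45 >= 10:35? ✗ → no.
K: start 14:30 <= 11:05? ✗; end 21:45 > 13:40? ✓; end 21:45 >= 10:35? ✓ → no.
P: start 14:00 <= 11:05? ✗; end 14:25 > 13:40? ✓; end 14:25 >= 10:35? ✓ → no.
Q: start 12:50 <= 11:05? ✗; end 18:10 > 13:40? ✓; end 18:10 >= 10:35? ✓ → no.
R: start 11:05 <= 11:05? ✓; end 17:05 > 13:40? ✓; end 17:05 >= 10:35? ✓ → yes.
S: start 13:15 <= 11:05? ✗; end 17:00 > 13:40? ✓; end 17:00 >= 10:35? ✓ → no.
V: start 17:30 <= 11:05? ✗; end 22:30 > 13:40? ✓; end 22:30 >= 10:35? ✓ → no.
Result: R.

R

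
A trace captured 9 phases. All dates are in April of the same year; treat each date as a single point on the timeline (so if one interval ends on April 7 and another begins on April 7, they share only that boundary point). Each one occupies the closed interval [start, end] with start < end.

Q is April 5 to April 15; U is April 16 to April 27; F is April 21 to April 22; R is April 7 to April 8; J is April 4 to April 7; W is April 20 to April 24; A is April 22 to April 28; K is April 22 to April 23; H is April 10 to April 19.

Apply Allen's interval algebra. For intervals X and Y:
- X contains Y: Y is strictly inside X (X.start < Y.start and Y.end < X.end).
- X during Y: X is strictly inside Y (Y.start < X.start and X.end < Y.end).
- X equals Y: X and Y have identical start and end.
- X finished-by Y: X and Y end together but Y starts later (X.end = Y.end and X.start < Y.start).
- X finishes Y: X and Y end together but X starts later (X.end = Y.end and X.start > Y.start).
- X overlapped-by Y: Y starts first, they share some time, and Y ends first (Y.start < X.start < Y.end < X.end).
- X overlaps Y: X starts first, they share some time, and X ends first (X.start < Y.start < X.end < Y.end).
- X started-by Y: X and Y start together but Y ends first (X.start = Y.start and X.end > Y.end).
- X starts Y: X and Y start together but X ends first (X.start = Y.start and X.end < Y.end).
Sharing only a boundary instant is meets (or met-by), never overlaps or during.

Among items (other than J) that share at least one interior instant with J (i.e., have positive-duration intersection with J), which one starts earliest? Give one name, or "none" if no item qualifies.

Q

Target J = [April 4, April 7].
A [April 22, April 28] → after → excluded.
F [April 21, April 22] → after → excluded.
H [April 10, April 19] → after → excluded.
K [April 22, April 23] → after → excluded.
Q [April 5, April 15] → overlapped-by → candidate.
R [April 7, April 8] → met-by → excluded.
U [April 16, April 27] → after → excluded.
W [April 20, April 24] → after → excluded.
Among candidates, earliest start is April 5 → Q.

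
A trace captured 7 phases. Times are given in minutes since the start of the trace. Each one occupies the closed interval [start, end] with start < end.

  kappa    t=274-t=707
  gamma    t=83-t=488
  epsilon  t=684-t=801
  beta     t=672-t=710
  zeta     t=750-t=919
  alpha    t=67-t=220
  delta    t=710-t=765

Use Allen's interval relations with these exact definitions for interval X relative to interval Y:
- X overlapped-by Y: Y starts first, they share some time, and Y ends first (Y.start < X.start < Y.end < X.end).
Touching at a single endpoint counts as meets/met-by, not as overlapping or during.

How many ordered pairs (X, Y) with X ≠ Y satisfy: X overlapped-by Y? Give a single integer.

7

Checking all 42 ordered pairs for relation 'overlapped-by'; matching pairs in alphabetical order:
(beta, kappa): beta overlapped-by kappa ✓
(epsilon, beta): epsilon overlapped-by beta ✓
(epsilon, kappa): epsilon overlapped-by kappa ✓
(gamma, alpha): gamma overlapped-by alpha ✓
(kappa, gamma): kappa overlapped-by gamma ✓
(zeta, delta): zeta overlapped-by delta ✓
(zeta, epsilon): zeta overlapped-by epsilon ✓
Count: 7.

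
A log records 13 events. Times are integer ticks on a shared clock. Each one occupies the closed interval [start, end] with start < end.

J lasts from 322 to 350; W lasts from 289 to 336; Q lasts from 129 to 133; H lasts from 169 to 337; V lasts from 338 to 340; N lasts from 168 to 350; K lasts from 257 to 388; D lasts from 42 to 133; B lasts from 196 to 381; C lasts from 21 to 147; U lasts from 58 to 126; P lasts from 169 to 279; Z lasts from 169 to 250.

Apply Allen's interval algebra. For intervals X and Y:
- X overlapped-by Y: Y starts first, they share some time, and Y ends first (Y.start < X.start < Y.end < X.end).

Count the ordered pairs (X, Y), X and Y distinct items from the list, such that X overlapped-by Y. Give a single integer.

10

Checking all 156 ordered pairs for relation 'overlapped-by'; matching pairs in alphabetical order:
(B, H): B overlapped-by H ✓
(B, N): B overlapped-by N ✓
(B, P): B overlapped-by P ✓
(B, Z): B overlapped-by Z ✓
(J, H): J overlapped-by H ✓
(J, W): J overlapped-by W ✓
(K, B): K overlapped-by B ✓
(K, H): K overlapped-by H ✓
(K, N): K overlapped-by N ✓
(K, P): K overlapped-by P ✓
Count: 10.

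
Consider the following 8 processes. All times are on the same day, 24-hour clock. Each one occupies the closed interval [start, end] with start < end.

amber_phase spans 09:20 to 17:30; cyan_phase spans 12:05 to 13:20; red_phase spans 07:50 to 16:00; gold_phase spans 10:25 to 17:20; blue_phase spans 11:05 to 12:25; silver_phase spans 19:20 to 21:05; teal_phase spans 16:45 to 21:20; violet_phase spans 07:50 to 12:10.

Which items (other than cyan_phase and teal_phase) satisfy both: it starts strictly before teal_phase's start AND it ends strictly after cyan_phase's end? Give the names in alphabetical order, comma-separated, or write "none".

amber_phase, gold_phase, red_phase

Conditions: its start is strictly before teal_phase's start (X.start < 16:45) AND its end is strictly after cyan_phase's end (X.end > 13:20).
amber_phase: start 09:20 < 16:45? ✓; end 17:30 > 13:20? ✓ → yes.
blue_phase: start 11:05 < 16:45? ✓; end 12:25 > 13:20? ✗ → no.
gold_phase: start 10:25 < 16:45? ✓; end 17:20 > 13:20? ✓ → yes.
red_phase: start 07:50 < 16:45? ✓; end 16:00 > 13:20? ✓ → yes.
silver_phase: start 19:20 < 16:45? ✗; end 21:05 > 13:20? ✓ → no.
violet_phase: start 07:50 < 16:45? ✓; end 12:10 > 13:20? ✗ → no.
Result: amber_phase, gold_phase, red_phase.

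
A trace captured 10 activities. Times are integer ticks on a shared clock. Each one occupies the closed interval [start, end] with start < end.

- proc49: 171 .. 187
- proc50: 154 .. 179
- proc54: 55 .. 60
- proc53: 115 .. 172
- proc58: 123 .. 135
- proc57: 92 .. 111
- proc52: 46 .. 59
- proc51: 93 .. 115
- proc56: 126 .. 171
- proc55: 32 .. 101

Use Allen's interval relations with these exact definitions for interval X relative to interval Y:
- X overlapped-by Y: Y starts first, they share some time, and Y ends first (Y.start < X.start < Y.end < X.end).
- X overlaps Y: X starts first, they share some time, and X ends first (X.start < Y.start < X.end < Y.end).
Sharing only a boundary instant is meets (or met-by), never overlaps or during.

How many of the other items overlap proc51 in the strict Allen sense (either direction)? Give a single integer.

Target proc51 = [93, 115].
proc49 [171, 187] → after → no.
proc50 [154, 179] → after → no.
proc52 [46, 59] → before → no.
proc53 [115, 172] → met-by → no.
proc54 [55, 60] → before → no.
proc55 [32, 101] → overlaps → counts.
proc56 [126, 171] → after → no.
proc57 [92, 111] → overlaps → counts.
proc58 [123, 135] → after → no.
Total: 2.

2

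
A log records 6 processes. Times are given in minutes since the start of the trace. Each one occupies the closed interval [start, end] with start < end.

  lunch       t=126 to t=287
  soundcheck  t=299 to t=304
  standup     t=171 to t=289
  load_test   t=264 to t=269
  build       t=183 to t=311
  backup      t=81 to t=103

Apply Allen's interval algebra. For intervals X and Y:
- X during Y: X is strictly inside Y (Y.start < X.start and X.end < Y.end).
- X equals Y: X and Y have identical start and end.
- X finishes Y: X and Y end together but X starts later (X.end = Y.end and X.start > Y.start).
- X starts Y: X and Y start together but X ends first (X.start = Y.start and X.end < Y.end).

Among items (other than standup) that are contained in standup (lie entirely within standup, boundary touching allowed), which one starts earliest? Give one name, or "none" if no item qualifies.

Target standup = [t=171, t=289].
backup [t=81, t=103] → before → excluded.
build [t=183, t=311] → overlapped-by → excluded.
load_test [t=264, t=269] → during → candidate.
lunch [t=126, t=287] → overlaps → excluded.
soundcheck [t=299, t=304] → after → excluded.
Among candidates, earliest start is t=264 → load_test.

load_test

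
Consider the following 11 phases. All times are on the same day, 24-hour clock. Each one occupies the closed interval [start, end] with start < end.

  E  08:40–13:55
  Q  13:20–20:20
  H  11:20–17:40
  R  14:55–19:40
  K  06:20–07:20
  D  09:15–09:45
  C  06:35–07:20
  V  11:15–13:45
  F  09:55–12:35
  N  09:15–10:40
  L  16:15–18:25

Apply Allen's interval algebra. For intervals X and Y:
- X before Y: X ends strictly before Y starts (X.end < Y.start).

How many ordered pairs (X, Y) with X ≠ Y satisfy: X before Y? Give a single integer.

Checking all 110 ordered pairs for relation 'before'; matching pairs in alphabetical order:
(C, D): C before D ✓
(C, E): C before E ✓
(C, F): C before F ✓
(C, H): C before H ✓
(C, L): C before L ✓
(C, N): C before N ✓
(C, Q): C before Q ✓
(C, R): C before R ✓
(C, V): C before V ✓
(D, F): D before F ✓
(D, H): D before H ✓
(D, L): D before L ✓
(D, Q): D before Q ✓
(D, R): D before R ✓
(D, V): D before V ✓
(E, L): E before L ✓
(E, R): E before R ✓
(F, L): F before L ✓
(F, Q): F before Q ✓
(F, R): F before R ✓
(K, D): K before D ✓
(K, E): K before E ✓
(K, F): K before F ✓
(K, H): K before H ✓
... plus 12 further pairs not listed.
Count: 36.

36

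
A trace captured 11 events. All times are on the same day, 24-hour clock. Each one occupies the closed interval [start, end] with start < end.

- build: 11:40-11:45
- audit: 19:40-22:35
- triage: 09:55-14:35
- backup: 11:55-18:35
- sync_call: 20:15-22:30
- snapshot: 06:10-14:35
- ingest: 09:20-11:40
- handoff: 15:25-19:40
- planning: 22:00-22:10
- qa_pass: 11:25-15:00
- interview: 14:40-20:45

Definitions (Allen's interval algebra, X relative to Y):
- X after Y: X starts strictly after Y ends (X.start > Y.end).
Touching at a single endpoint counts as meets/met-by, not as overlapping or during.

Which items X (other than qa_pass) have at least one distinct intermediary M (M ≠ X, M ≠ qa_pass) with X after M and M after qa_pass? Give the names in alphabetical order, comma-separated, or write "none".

planning, sync_call

Target qa_pass = [11:25, 15:00].
Intermediaries M with M after qa_pass: audit, handoff, planning, sync_call.
Via audit — items with X after audit: none.
Via handoff — items with X after handoff: planning, sync_call.
Via planning — items with X after planning: none.
Via sync_call — items with X after sync_call: none.
Union: planning, sync_call.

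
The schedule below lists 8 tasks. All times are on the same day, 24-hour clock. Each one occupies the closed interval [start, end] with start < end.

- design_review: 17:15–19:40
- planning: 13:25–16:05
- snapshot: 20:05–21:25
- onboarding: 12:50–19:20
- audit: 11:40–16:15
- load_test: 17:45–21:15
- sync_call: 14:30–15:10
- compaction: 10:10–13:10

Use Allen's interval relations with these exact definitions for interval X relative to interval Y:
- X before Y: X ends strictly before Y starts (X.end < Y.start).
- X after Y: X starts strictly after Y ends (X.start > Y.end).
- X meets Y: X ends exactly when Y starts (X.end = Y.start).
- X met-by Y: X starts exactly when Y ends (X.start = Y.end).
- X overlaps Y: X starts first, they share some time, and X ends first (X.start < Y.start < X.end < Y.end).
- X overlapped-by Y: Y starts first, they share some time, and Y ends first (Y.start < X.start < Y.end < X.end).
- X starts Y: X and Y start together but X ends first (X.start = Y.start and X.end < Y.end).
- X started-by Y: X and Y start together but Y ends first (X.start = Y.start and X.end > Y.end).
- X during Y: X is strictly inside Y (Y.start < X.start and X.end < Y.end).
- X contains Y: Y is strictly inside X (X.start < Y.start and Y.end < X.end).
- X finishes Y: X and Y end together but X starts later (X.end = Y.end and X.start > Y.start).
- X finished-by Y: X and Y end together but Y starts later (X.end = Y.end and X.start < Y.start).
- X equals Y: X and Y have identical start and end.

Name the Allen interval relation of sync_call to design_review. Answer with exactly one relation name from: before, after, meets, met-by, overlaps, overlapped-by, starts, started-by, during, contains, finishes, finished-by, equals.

sync_call = [14:30, 15:10]; design_review = [17:15, 19:40].
Compare endpoints: sync_call.start < design_review.start, sync_call.start < design_review.end, sync_call.end < design_review.start, sync_call.end < design_review.end.
That pattern is 'before'.

before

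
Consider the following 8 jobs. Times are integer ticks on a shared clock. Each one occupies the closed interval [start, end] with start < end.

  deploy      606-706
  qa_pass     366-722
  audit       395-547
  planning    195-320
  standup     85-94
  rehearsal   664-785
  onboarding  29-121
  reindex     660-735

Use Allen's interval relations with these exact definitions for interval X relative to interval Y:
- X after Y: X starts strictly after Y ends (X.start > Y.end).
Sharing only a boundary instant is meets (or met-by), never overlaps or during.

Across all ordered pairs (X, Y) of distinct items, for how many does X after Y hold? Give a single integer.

20

Checking all 56 ordered pairs for relation 'after'; matching pairs in alphabetical order:
(audit, onboarding): audit after onboarding ✓
(audit, planning): audit after planning ✓
(audit, standup): audit after standup ✓
(deploy, audit): deploy after audit ✓
(deploy, onboarding): deploy after onboarding ✓
(deploy, planning): deploy after planning ✓
(deploy, standup): deploy after standup ✓
(planning, onboarding): planning after onboarding ✓
(planning, standup): planning after standup ✓
(qa_pass, onboarding): qa_pass after onboarding ✓
(qa_pass, planning): qa_pass after planning ✓
(qa_pass, standup): qa_pass after standup ✓
(rehearsal, audit): rehearsal after audit ✓
(rehearsal, onboarding): rehearsal after onboarding ✓
(rehearsal, planning): rehearsal after planning ✓
(rehearsal, standup): rehearsal after standup ✓
(reindex, audit): reindex after audit ✓
(reindex, onboarding): reindex after onboarding ✓
(reindex, planning): reindex after planning ✓
(reindex, standup): reindex after standup ✓
Count: 20.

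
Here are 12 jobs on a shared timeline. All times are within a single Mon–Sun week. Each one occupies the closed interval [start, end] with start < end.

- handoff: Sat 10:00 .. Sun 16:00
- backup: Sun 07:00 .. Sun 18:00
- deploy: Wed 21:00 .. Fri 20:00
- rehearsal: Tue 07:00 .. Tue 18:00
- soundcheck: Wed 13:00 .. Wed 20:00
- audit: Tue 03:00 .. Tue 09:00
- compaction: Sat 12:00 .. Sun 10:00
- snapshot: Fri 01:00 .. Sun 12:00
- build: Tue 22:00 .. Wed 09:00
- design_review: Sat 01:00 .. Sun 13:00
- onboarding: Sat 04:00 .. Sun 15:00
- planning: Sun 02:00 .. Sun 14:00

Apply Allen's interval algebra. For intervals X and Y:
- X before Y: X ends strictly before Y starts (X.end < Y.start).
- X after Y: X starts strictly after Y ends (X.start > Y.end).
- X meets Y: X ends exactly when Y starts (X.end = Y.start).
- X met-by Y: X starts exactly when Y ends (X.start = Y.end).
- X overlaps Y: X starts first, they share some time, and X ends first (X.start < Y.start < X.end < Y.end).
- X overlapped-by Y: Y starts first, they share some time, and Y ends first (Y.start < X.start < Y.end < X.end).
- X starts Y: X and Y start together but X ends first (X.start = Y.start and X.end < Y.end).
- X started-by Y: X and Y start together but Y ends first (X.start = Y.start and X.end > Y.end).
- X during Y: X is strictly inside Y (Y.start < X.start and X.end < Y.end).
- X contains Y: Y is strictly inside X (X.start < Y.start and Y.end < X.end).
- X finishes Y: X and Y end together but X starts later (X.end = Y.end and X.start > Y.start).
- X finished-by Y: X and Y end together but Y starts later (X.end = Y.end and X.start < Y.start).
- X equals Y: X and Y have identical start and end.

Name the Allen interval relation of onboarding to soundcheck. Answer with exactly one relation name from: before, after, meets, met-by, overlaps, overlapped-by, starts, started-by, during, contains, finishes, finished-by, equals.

after

onboarding = [Sat 04:00, Sun 15:00]; soundcheck = [Wed 13:00, Wed 20:00].
Compare endpoints: onboarding.start > soundcheck.start, onboarding.start > soundcheck.end, onboarding.end > soundcheck.start, onboarding.end > soundcheck.end.
That pattern is 'after'.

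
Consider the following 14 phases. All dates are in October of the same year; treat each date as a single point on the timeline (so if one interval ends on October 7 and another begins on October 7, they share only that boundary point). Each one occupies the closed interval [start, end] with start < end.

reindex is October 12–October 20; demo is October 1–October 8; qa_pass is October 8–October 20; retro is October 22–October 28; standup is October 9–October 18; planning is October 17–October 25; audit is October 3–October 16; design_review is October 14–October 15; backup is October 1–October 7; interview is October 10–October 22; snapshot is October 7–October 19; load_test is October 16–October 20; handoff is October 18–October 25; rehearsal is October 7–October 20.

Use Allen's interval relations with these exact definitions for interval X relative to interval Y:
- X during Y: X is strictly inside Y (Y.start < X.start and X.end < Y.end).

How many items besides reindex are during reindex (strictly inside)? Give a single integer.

1

Target reindex = [October 12, October 20].
audit [October 3, October 16] → overlaps → no.
backup [October 1, October 7] → before → no.
demo [October 1, October 8] → before → no.
design_review [October 14, October 15] → during → counts.
handoff [October 18, October 25] → overlapped-by → no.
interview [October 10, October 22] → contains → no.
load_test [October 16, October 20] → finishes → no.
planning [October 17, October 25] → overlapped-by → no.
qa_pass [October 8, October 20] → finished-by → no.
rehearsal [October 7, October 20] → finished-by → no.
retro [October 22, October 28] → after → no.
snapshot [October 7, October 19] → overlaps → no.
standup [October 9, October 18] → overlaps → no.
Total: 1.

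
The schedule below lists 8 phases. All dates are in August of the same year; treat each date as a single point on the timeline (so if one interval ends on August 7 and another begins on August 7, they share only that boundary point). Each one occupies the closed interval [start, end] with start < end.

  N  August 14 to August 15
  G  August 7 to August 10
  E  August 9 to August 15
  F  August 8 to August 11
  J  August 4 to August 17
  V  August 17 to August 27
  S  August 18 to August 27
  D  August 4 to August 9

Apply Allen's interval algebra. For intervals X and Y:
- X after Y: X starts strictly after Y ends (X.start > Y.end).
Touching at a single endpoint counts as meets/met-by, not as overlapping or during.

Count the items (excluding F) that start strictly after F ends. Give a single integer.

Target F = [August 8, August 11].
D [August 4, August 9] → overlaps → no.
E [August 9, August 15] → overlapped-by → no.
G [August 7, August 10] → overlaps → no.
J [August 4, August 17] → contains → no.
N [August 14, August 15] → after → counts.
S [August 18, August 27] → after → counts.
V [August 17, August 27] → after → counts.
Total: 3.

3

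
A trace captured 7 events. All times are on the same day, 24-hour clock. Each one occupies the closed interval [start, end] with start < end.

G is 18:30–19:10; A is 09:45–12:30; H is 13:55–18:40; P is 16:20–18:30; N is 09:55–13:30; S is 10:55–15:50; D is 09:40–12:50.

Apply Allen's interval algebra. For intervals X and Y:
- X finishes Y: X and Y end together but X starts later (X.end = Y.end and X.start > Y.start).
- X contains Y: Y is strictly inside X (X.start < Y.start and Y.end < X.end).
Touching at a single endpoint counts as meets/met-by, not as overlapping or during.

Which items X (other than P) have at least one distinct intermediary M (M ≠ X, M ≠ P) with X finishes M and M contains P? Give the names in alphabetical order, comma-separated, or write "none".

none

Target P = [16:20, 18:30].
Intermediaries M with M contains P: H.
Via H — items with X finishes H: none.
Union: none.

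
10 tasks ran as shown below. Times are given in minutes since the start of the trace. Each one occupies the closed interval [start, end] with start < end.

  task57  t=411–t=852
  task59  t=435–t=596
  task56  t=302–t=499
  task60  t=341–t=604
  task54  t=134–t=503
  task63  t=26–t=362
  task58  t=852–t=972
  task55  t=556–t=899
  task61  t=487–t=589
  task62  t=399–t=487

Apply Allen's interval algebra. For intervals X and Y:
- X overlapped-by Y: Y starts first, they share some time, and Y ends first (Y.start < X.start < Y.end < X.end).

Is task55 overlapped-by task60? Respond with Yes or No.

task55 = [t=556, t=899], task60 = [t=341, t=604].
Actual relation of task55 to task60: overlapped-by.
Asked whether 'overlapped-by' holds → Yes.

Yes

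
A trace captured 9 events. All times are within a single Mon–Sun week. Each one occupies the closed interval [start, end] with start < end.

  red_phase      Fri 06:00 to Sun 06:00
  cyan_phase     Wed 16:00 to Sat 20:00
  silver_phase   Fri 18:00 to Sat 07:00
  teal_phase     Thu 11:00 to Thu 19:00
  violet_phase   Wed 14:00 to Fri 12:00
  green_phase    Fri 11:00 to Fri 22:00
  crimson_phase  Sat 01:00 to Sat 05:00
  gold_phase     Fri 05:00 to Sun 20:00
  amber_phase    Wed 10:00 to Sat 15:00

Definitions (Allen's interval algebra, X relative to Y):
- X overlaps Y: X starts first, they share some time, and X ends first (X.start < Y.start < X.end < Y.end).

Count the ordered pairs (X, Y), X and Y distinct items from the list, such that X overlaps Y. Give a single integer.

10

Checking all 72 ordered pairs for relation 'overlaps'; matching pairs in alphabetical order:
(amber_phase, cyan_phase): amber_phase overlaps cyan_phase ✓
(amber_phase, gold_phase): amber_phase overlaps gold_phase ✓
(amber_phase, red_phase): amber_phase overlaps red_phase ✓
(cyan_phase, gold_phase): cyan_phase overlaps gold_phase ✓
(cyan_phase, red_phase): cyan_phase overlaps red_phase ✓
(green_phase, silver_phase): green_phase overlaps silver_phase ✓
(violet_phase, cyan_phase): violet_phase overlaps cyan_phase ✓
(violet_phase, gold_phase): violet_phase overlaps gold_phase ✓
(violet_phase, green_phase): violet_phase overlaps green_phase ✓
(violet_phase, red_phase): violet_phase overlaps red_phase ✓
Count: 10.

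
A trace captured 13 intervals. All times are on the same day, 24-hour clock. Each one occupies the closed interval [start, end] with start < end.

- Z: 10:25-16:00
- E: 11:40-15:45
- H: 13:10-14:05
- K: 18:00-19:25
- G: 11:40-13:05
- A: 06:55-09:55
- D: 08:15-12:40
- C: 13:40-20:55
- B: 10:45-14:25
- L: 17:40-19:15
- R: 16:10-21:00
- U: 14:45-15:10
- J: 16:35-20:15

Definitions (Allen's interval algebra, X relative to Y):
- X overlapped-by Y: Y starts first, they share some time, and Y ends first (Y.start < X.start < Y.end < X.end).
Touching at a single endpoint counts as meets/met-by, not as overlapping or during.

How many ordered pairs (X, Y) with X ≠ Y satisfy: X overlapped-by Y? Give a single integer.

12

Checking all 156 ordered pairs for relation 'overlapped-by'; matching pairs in alphabetical order:
(B, D): B overlapped-by D ✓
(C, B): C overlapped-by B ✓
(C, E): C overlapped-by E ✓
(C, H): C overlapped-by H ✓
(C, Z): C overlapped-by Z ✓
(D, A): D overlapped-by A ✓
(E, B): E overlapped-by B ✓
(E, D): E overlapped-by D ✓
(G, D): G overlapped-by D ✓
(K, L): K overlapped-by L ✓
(R, C): R overlapped-by C ✓
(Z, D): Z overlapped-by D ✓
Count: 12.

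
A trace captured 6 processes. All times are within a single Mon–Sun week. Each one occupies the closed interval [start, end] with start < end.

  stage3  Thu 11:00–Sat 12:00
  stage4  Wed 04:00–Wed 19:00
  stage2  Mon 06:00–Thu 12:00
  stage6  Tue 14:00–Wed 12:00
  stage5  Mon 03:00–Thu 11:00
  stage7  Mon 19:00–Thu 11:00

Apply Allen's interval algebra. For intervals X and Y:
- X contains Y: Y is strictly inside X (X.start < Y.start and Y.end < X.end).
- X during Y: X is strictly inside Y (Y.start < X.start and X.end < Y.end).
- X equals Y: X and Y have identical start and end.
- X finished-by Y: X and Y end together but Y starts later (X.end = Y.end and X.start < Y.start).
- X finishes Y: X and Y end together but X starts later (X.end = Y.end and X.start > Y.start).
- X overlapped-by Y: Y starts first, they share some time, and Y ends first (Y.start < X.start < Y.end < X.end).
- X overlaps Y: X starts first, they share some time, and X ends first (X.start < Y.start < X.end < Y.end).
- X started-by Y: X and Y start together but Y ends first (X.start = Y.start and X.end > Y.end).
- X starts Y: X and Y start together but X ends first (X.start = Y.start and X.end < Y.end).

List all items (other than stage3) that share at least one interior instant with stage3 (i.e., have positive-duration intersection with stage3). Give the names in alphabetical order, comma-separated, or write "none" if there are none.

Target stage3 = [Thu 11:00, Sat 12:00].
stage2 [Mon 06:00, Thu 12:00] → overlaps → yes.
stage4 [Wed 04:00, Wed 19:00] → before → no.
stage5 [Mon 03:00, Thu 11:00] → meets → no.
stage6 [Tue 14:00, Wed 12:00] → before → no.
stage7 [Mon 19:00, Thu 11:00] → meets → no.
Result: stage2.

stage2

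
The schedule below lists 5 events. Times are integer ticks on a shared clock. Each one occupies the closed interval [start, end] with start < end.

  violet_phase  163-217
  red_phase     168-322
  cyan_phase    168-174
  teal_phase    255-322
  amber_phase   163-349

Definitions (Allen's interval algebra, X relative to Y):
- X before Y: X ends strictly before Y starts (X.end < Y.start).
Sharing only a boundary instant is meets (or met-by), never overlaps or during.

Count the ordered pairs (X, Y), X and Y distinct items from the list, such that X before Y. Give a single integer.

Checking all 20 ordered pairs for relation 'before'; matching pairs in alphabetical order:
(cyan_phase, teal_phase): cyan_phase before teal_phase ✓
(violet_phase, teal_phase): violet_phase before teal_phase ✓
Count: 2.

2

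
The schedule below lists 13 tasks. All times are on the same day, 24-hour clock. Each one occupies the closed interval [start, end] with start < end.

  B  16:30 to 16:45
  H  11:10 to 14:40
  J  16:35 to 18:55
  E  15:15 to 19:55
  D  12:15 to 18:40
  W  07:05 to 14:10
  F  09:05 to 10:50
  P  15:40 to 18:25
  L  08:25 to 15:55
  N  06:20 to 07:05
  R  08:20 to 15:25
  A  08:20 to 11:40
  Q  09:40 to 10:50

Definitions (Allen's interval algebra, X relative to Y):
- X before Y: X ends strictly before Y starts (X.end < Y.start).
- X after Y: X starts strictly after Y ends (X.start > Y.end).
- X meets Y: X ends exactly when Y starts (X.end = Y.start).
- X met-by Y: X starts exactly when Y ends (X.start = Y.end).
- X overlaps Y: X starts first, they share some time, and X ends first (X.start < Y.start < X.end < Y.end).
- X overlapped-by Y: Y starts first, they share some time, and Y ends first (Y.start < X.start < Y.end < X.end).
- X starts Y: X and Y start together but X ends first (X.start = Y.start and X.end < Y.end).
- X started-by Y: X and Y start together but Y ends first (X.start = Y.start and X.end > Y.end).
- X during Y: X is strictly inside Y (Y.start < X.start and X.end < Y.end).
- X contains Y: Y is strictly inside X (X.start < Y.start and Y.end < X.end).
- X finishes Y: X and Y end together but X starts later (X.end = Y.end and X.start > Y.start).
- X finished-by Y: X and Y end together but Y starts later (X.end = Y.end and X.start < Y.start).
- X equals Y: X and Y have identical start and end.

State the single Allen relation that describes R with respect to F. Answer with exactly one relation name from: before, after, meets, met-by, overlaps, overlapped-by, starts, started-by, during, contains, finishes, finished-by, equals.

contains

R = [08:20, 15:25]; F = [09:05, 10:50].
Compare endpoints: R.start < F.start, R.start < F.end, R.end > F.start, R.end > F.end.
That pattern is 'contains'.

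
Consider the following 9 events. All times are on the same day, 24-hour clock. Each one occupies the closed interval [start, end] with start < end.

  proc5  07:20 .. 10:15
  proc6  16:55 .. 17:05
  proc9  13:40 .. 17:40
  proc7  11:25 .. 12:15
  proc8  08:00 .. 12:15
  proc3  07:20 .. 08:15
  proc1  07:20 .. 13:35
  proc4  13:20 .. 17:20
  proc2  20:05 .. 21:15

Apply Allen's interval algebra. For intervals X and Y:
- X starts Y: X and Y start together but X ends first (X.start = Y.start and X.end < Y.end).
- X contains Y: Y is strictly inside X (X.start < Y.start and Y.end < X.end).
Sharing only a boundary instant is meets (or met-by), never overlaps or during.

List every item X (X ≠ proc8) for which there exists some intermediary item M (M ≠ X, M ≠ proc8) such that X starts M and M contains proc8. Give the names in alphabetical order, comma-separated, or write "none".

proc3, proc5

Target proc8 = [08:00, 12:15].
Intermediaries M with M contains proc8: proc1.
Via proc1 — items with X starts proc1: proc3, proc5.
Union: proc3, proc5.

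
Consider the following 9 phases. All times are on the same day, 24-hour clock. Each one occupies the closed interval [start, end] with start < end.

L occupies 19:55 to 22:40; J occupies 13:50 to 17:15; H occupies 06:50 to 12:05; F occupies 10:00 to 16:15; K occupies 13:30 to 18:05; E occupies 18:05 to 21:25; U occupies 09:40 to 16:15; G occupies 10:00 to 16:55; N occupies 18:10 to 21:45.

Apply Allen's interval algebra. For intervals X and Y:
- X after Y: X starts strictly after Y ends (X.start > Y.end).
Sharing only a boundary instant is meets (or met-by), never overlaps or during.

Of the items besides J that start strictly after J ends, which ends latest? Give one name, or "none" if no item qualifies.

L

Target J = [13:50, 17:15].
E [18:05, 21:25] → after → candidate.
F [10:00, 16:15] → overlaps → excluded.
G [10:00, 16:55] → overlaps → excluded.
H [06:50, 12:05] → before → excluded.
K [13:30, 18:05] → contains → excluded.
L [19:55, 22:40] → after → candidate.
N [18:10, 21:45] → after → candidate.
U [09:40, 16:15] → overlaps → excluded.
Among candidates, latest end is 22:40 → L.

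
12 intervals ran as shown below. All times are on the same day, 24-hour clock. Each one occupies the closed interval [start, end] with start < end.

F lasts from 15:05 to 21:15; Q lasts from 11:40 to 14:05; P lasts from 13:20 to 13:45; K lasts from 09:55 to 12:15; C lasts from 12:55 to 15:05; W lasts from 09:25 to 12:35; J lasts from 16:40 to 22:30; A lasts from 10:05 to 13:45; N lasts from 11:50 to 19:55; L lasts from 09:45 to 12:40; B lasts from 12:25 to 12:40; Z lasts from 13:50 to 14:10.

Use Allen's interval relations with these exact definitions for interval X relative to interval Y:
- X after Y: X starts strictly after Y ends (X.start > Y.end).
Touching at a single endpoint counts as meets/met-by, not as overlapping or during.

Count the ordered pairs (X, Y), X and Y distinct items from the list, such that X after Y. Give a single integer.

Checking all 132 ordered pairs for relation 'after'; matching pairs in alphabetical order:
(B, K): B after K ✓
(C, B): C after B ✓
(C, K): C after K ✓
(C, L): C after L ✓
(C, W): C after W ✓
(F, A): F after A ✓
(F, B): F after B ✓
(F, K): F after K ✓
(F, L): F after L ✓
(F, P): F after P ✓
(F, Q): F after Q ✓
(F, W): F after W ✓
(F, Z): F after Z ✓
(J, A): J after A ✓
(J, B): J after B ✓
(J, C): J after C ✓
(J, K): J after K ✓
(J, L): J after L ✓
(J, P): J after P ✓
(J, Q): J after Q ✓
(J, W): J after W ✓
(J, Z): J after Z ✓
(P, B): P after B ✓
(P, K): P after K ✓
... plus 8 further pairs not listed.
Count: 32.

32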